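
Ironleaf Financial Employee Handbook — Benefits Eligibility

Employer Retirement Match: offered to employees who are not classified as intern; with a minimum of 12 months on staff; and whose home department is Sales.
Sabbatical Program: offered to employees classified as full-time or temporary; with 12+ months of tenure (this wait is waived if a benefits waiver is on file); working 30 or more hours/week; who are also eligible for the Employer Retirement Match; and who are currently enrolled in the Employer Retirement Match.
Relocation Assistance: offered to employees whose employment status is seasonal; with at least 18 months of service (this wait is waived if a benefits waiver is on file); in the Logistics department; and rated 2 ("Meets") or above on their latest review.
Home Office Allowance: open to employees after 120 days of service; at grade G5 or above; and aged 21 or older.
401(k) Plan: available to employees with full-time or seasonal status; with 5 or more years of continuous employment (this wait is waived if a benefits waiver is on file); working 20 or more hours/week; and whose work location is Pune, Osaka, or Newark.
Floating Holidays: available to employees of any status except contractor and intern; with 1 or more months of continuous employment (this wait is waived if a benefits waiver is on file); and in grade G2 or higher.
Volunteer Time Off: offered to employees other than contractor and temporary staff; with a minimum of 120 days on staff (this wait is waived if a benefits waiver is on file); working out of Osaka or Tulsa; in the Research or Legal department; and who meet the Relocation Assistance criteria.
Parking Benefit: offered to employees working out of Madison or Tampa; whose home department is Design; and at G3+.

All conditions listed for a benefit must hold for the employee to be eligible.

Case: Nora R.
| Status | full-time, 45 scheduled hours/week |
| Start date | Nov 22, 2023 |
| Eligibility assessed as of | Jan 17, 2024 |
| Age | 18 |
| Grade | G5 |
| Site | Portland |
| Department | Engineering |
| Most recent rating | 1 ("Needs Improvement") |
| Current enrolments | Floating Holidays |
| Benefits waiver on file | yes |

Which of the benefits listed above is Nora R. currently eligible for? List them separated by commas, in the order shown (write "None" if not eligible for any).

Service from Nov 22, 2023 to Jan 17, 2024: 56 days.
Employer Retirement Match — status full-time ✓ (not excluded); service 56 days < 12 months (≈360 days) ✗ → not eligible.
Sabbatical Program — status full-time ✓; benefits waiver on file ✓; 45 hrs/wk ≥ 30 ✓; not eligible for Employer Retirement Match ✗ → not eligible.
Relocation Assistance — status full-time ✗ (requires seasonal) → not eligible.
Home Office Allowance — service 56 days < 120 days ✗ → not eligible.
401(k) Plan — status full-time ✓; benefits waiver on file ✓; 45 hrs/wk ≥ 20 ✓; site Portland ✗ (not Pune, Osaka, or Newark) → not eligible.
Floating Holidays — status full-time ✓ (not excluded); benefits waiver on file ✓; grade G5 ≥ G2 ✓ → eligible.
Volunteer Time Off — status full-time ✓ (not excluded); benefits waiver on file ✓; site Portland ✗ (not Osaka or Tulsa) → not eligible.
Parking Benefit — site Portland ✗ (not Madison or Tampa) → not eligible.

Floating Holidays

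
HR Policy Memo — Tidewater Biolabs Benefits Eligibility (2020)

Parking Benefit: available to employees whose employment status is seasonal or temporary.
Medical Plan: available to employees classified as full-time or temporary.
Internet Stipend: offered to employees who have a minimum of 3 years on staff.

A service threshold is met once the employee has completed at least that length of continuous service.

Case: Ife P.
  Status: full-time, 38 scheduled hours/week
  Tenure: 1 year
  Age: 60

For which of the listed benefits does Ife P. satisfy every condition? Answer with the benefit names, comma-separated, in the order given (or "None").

Parking Benefit — status full-time ✗ (requires seasonal or temporary) → not eligible.
Medical Plan — status full-time ✓ → eligible.
Internet Stipend — service 1 year < 3 years ✗ → not eligible.

Medical Plan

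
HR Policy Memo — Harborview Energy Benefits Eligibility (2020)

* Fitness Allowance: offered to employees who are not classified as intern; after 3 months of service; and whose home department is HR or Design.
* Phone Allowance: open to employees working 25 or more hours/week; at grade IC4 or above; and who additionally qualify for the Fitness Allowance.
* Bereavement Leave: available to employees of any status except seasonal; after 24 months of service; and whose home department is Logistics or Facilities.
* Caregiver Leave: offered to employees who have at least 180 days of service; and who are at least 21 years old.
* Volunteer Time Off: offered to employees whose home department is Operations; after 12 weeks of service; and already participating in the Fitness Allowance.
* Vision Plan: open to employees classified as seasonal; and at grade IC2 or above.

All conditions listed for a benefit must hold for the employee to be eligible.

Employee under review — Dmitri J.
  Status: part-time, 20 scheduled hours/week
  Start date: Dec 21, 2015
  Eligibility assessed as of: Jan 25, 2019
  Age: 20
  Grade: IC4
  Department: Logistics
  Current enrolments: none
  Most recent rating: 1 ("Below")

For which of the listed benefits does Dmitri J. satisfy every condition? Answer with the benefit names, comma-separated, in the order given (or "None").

Service from Dec 21, 2015 to Jan 25, 2019: 1131 days.
Fitness Allowance — status part-time ✓ (not excluded); service 1131 days ≥ 3 months (≈90 days) ✓; dept Logistics ✗ → not eligible.
Phone Allowance — 20 hrs/wk < 25 ✗ → not eligible.
Bereavement Leave — status part-time ✓ (not excluded); service 1131 days ≥ 24 months (≈720 days) ✓; dept Logistics ✓ → eligible.
Caregiver Leave — service 1131 days ≥ 180 days ✓; age 20 < 21 ✗ → not eligible.
Volunteer Time Off — dept Logistics ✗ → not eligible.
Vision Plan — status part-time ✗ (requires seasonal) → not eligible.

Bereavement Leave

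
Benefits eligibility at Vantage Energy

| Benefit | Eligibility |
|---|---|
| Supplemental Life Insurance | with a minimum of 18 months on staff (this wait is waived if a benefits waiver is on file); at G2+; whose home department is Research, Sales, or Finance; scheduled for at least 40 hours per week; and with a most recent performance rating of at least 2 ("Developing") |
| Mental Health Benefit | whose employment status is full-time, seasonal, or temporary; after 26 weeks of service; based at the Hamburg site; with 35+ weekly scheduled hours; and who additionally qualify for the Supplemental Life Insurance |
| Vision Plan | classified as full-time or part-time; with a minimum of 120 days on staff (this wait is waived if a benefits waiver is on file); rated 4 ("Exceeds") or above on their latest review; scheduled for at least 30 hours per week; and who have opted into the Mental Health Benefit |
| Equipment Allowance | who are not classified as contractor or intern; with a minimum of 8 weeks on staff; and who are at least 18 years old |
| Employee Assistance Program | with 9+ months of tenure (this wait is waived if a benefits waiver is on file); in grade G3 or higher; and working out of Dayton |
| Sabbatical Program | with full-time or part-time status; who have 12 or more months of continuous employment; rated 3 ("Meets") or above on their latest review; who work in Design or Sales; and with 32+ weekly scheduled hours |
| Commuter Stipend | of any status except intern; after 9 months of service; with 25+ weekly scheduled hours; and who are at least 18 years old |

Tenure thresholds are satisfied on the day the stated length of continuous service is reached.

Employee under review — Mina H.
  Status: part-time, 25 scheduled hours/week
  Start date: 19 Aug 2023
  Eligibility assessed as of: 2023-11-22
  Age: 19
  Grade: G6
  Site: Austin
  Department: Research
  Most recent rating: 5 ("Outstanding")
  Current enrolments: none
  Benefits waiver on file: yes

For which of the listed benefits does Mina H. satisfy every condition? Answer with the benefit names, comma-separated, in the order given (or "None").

Service from 19 Aug 2023 to 2023-11-22: 95 days.
Supplemental Life Insurance — benefits waiver on file ✓; grade G6 ≥ G2 ✓; dept Research ✓; 25 hrs/wk < 40 ✗ → not eligible.
Mental Health Benefit — status part-time ✗ (requires full-time, seasonal, or temporary) → not eligible.
Vision Plan — status part-time ✓; benefits waiver on file ✓; rating 5 ≥ 4 ✓; 25 hrs/wk < 30 ✗ → not eligible.
Equipment Allowance — status part-time ✓ (not excluded); service 95 days ≥ 8 weeks (≈56 days) ✓; age 19 ≥ 18 ✓ → eligible.
Employee Assistance Program — benefits waiver on file ✓; grade G6 ≥ G3 ✓; site Austin ✗ (not Dayton) → not eligible.
Sabbatical Program — status part-time ✓; service 95 days < 12 months (≈360 days) ✗ → not eligible.
Commuter Stipend — status part-time ✓ (not excluded); service 95 days < 9 months (≈270 days) ✗ → not eligible.

Equipment Allowance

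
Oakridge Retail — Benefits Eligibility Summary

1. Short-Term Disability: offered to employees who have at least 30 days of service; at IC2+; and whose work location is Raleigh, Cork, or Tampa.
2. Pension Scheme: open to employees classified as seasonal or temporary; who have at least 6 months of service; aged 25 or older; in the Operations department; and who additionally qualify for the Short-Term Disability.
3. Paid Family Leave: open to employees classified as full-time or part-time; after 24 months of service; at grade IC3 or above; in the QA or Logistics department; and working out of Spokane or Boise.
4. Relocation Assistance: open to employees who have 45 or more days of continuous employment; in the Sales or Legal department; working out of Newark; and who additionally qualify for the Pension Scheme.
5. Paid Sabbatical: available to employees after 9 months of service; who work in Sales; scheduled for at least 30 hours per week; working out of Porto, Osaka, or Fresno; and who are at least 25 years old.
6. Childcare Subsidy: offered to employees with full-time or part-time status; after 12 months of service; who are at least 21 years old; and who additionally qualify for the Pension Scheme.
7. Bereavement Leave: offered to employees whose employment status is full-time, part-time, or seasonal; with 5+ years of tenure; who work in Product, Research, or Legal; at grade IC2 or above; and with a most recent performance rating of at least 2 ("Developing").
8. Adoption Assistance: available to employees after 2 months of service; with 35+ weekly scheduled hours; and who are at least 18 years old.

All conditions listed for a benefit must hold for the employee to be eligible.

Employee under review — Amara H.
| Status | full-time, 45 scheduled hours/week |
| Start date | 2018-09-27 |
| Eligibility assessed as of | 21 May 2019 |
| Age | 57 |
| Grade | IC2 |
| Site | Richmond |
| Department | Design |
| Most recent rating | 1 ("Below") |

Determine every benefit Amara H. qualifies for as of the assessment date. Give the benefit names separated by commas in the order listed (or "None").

Service from 2018-09-27 to 21 May 2019: 236 days.
Short-Term Disability — service 236 days ≥ 30 days ✓; grade IC2 ≥ IC2 ✓; site Richmond ✗ (not Raleigh, Cork, or Tampa) → not eligible.
Pension Scheme — status full-time ✗ (requires seasonal or temporary) → not eligible.
Paid Family Leave — status full-time ✓; service 236 days < 24 months (≈720 days) ✗ → not eligible.
Relocation Assistance — service 236 days ≥ 45 days ✓; dept Design ✗ → not eligible.
Paid Sabbatical — service 236 days < 9 months (≈270 days) ✗ → not eligible.
Childcare Subsidy — status full-time ✓; service 236 days < 12 months (≈360 days) ✗ → not eligible.
Bereavement Leave — status full-time ✓; service 236 days < 5 years (≈1825 days) ✗ → not eligible.
Adoption Assistance — service 236 days ≥ 2 months (≈60 days) ✓; 45 hrs/wk ≥ 35 ✓; age 57 ≥ 18 ✓ → eligible.

Adoption Assistance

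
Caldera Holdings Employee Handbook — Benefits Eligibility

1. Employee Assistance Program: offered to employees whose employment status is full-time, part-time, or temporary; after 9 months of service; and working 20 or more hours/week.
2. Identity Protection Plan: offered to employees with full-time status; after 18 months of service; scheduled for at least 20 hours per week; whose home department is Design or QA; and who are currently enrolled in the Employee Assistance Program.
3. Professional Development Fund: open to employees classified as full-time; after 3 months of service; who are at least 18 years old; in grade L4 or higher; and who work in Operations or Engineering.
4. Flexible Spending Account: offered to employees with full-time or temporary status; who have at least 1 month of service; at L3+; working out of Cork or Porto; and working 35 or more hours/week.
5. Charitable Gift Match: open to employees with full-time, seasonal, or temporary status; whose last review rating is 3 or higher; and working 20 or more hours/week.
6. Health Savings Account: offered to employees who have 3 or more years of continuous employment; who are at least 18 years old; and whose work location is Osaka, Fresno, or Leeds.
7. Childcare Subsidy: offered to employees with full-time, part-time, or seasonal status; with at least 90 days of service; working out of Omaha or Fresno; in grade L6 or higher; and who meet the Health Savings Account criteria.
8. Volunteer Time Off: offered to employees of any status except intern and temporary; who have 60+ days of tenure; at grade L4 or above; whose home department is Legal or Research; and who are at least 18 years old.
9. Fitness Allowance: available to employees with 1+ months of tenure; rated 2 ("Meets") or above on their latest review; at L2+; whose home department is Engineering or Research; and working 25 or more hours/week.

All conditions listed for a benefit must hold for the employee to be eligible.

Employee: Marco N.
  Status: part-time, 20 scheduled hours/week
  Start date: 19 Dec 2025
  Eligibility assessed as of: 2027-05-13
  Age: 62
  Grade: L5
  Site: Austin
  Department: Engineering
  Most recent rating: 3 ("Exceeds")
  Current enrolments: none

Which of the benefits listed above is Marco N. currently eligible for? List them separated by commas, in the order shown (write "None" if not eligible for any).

Employee Assistance Program

Service from 19 Dec 2025 to 2027-05-13: 510 days.
Employee Assistance Program — status part-time ✓; service 510 days ≥ 9 months (≈270 days) ✓; 20 hrs/wk ≥ 20 ✓ → eligible.
Identity Protection Plan — status part-time ✗ (requires full-time) → not eligible.
Professional Development Fund — status part-time ✗ (requires full-time) → not eligible.
Flexible Spending Account — status part-time ✗ (requires full-time or temporary) → not eligible.
Charitable Gift Match — status part-time ✗ (requires full-time, seasonal, or temporary) → not eligible.
Health Savings Account — service 510 days < 3 years (≈1095 days) ✗ → not eligible.
Childcare Subsidy — status part-time ✓; service 510 days ≥ 90 days ✓; site Austin ✗ (not Omaha or Fresno) → not eligible.
Volunteer Time Off — status part-time ✓ (not excluded); service 510 days ≥ 60 days ✓; grade L5 ≥ L4 ✓; dept Engineering ✗ → not eligible.
Fitness Allowance — service 510 days ≥ 1 month (≈30 days) ✓; rating 3 ≥ 2 ✓; grade L5 ≥ L2 ✓; dept Engineering ✓; 20 hrs/wk < 25 ✗ → not eligible.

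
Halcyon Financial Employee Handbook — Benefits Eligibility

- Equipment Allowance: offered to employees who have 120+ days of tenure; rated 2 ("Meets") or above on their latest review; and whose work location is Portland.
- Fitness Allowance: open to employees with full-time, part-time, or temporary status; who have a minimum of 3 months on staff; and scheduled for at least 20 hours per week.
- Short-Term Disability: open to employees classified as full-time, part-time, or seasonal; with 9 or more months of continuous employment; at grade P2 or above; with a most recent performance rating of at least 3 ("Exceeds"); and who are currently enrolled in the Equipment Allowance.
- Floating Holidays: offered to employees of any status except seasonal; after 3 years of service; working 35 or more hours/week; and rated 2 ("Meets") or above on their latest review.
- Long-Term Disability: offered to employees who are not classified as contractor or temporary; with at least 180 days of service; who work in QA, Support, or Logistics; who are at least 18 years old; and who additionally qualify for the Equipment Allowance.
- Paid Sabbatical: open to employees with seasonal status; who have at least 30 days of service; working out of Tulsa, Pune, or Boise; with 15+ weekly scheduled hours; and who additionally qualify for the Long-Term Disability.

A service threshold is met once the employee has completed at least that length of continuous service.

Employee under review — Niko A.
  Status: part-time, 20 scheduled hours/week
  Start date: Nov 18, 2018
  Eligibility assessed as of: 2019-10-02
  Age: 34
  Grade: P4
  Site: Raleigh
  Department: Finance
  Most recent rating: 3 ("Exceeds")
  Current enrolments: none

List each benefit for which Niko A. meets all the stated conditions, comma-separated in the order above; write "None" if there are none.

Fitness Allowance

Service from Nov 18, 2018 to 2019-10-02: 318 days.
Equipment Allowance — service 318 days ≥ 120 days ✓; rating 3 ≥ 2 ✓; site Raleigh ✗ (not Portland) → not eligible.
Fitness Allowance — status part-time ✓; service 318 days ≥ 3 months (≈90 days) ✓; 20 hrs/wk ≥ 20 ✓ → eligible.
Short-Term Disability — status part-time ✓; service 318 days ≥ 9 months (≈270 days) ✓; grade P4 ≥ P2 ✓; rating 3 ≥ 3 ✓; not enrolled in Equipment Allowance ✗ → not eligible.
Floating Holidays — status part-time ✓ (not excluded); service 318 days < 3 years (≈1095 days) ✗ → not eligible.
Long-Term Disability — status part-time ✓ (not excluded); service 318 days ≥ 180 days ✓; dept Finance ✗ → not eligible.
Paid Sabbatical — status part-time ✗ (requires seasonal) → not eligible.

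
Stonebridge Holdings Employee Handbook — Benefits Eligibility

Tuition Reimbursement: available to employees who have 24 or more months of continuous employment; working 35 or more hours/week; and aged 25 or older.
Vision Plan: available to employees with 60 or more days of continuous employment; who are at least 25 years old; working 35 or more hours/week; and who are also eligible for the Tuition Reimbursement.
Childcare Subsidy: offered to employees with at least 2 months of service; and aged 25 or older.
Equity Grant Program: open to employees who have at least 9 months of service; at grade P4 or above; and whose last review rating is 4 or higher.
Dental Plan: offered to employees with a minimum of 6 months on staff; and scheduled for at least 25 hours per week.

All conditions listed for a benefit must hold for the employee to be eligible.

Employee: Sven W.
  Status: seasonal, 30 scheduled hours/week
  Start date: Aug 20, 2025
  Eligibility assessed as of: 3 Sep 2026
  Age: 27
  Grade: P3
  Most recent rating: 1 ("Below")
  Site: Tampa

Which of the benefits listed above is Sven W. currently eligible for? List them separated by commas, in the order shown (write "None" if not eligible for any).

Childcare Subsidy, Dental Plan

Service from Aug 20, 2025 to 3 Sep 2026: 379 days.
Tuition Reimbursement — service 379 days < 24 months (≈720 days) ✗ → not eligible.
Vision Plan — service 379 days ≥ 60 days ✓; age 27 ≥ 25 ✓; 30 hrs/wk < 35 ✗ → not eligible.
Childcare Subsidy — service 379 days ≥ 2 months (≈60 days) ✓; age 27 ≥ 25 ✓ → eligible.
Equity Grant Program — service 379 days ≥ 9 months (≈270 days) ✓; grade P3 < P4 ✗ → not eligible.
Dental Plan — service 379 days ≥ 6 months (≈180 days) ✓; 30 hrs/wk ≥ 25 ✓ → eligible.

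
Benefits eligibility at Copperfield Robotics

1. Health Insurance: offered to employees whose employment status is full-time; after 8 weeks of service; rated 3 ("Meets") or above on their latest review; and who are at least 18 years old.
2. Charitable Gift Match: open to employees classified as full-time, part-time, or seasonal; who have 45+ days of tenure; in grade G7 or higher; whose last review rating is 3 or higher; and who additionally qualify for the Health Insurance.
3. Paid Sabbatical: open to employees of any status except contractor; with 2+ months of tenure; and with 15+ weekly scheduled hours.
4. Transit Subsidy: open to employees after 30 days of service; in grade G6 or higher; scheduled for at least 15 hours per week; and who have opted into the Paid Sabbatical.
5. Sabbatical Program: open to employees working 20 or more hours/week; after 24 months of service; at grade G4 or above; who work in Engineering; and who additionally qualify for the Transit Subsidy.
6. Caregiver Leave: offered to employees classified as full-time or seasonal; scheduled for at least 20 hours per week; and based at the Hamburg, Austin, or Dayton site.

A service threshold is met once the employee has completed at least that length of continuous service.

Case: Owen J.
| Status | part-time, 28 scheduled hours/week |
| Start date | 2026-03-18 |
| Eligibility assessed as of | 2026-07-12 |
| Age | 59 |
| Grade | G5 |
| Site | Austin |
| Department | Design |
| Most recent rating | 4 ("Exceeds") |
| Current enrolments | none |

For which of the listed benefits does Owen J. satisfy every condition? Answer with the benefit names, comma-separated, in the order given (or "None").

Paid Sabbatical

Service from 2026-03-18 to 2026-07-12: 116 days.
Health Insurance — status part-time ✗ (requires full-time) → not eligible.
Charitable Gift Match — status part-time ✓; service 116 days ≥ 45 days ✓; grade G5 < G7 ✗ → not eligible.
Paid Sabbatical — status part-time ✓ (not excluded); service 116 days ≥ 2 months (≈60 days) ✓; 28 hrs/wk ≥ 15 ✓ → eligible.
Transit Subsidy — service 116 days ≥ 30 days ✓; grade G5 < G6 ✗ → not eligible.
Sabbatical Program — 28 hrs/wk ≥ 20 ✓; service 116 days < 24 months (≈720 days) ✗ → not eligible.
Caregiver Leave — status part-time ✗ (requires full-time or seasonal) → not eligible.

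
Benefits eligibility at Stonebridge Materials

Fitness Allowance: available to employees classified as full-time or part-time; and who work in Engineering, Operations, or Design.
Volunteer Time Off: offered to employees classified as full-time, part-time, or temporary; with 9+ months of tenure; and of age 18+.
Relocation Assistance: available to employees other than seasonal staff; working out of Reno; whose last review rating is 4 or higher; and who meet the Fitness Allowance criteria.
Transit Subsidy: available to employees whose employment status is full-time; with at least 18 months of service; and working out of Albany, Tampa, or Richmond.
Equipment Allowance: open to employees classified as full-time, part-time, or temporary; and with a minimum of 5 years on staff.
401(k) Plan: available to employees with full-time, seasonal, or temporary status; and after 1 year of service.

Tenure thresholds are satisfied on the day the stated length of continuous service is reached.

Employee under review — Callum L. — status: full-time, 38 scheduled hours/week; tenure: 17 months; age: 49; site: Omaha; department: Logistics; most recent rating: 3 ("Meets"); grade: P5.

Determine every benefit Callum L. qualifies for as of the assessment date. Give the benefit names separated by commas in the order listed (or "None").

Fitness Allowance — status full-time ✓; dept Logistics ✗ → not eligible.
Volunteer Time Off — status full-time ✓; service 17 months ≥ 9 months ✓; age 49 ≥ 18 ✓ → eligible.
Relocation Assistance — status full-time ✓ (not excluded); site Omaha ✗ (not Reno) → not eligible.
Transit Subsidy — status full-time ✓; service 17 months < 18 months ✗ → not eligible.
Equipment Allowance — status full-time ✓; service 17 months < 5 years (≈1825 days) ✗ → not eligible.
401(k) Plan — status full-time ✓; service 17 months ≥ 1 year (≈365 days) ✓ → eligible.

Volunteer Time Off, 401(k) Plan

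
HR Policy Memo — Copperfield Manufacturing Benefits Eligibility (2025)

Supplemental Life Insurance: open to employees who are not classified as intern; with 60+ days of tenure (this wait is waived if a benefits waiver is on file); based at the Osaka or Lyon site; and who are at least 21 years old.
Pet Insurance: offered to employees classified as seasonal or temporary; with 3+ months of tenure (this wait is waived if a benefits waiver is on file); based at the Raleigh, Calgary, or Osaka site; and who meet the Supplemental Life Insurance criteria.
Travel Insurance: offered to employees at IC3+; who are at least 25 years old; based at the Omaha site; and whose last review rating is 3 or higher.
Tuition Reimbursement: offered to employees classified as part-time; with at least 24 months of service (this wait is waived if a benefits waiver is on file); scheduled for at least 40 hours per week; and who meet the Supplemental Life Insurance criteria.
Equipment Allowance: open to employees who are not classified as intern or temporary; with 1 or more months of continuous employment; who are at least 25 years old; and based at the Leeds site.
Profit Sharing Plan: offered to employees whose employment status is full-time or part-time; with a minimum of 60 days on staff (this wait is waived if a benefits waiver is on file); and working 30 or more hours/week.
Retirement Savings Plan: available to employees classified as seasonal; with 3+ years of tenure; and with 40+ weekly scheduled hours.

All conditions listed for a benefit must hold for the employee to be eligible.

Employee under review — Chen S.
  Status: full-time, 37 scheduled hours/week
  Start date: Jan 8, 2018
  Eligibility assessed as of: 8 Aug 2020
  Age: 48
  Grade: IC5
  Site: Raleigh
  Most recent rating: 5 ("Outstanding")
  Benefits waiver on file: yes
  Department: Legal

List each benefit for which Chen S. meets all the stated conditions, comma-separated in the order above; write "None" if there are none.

Service from Jan 8, 2018 to 8 Aug 2020: 943 days.
Supplemental Life Insurance — status full-time ✓ (not excluded); benefits waiver on file ✓; site Raleigh ✗ (not Osaka or Lyon) → not eligible.
Pet Insurance — status full-time ✗ (requires seasonal or temporary) → not eligible.
Travel Insurance — grade IC5 ≥ IC3 ✓; age 48 ≥ 25 ✓; site Raleigh ✗ (not Omaha) → not eligible.
Tuition Reimbursement — status full-time ✗ (requires part-time) → not eligible.
Equipment Allowance — status full-time ✓ (not excluded); service 943 days ≥ 1 month (≈30 days) ✓; age 48 ≥ 25 ✓; site Raleigh ✗ (not Leeds) → not eligible.
Profit Sharing Plan — status full-time ✓; benefits waiver on file ✓; 37 hrs/wk ≥ 30 ✓ → eligible.
Retirement Savings Plan — status full-time ✗ (requires seasonal) → not eligible.

Profit Sharing Plan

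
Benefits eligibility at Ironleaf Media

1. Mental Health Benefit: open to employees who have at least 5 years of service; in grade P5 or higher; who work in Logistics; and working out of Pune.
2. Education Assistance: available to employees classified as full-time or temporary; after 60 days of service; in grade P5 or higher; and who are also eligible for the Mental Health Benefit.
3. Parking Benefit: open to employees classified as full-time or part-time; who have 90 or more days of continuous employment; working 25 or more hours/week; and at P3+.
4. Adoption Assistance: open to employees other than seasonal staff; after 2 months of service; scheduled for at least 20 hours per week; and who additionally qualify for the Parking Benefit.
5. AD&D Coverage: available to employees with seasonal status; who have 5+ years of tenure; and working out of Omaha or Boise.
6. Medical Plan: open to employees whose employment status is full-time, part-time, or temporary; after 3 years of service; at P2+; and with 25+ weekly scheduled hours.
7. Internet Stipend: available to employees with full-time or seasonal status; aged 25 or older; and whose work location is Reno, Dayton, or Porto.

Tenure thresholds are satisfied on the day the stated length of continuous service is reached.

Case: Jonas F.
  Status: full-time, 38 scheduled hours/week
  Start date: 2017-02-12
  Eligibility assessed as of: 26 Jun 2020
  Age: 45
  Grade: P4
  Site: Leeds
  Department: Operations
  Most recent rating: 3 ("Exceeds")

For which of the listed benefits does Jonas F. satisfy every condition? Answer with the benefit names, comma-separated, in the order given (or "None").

Parking Benefit, Adoption Assistance, Medical Plan

Service from 2017-02-12 to 26 Jun 2020: 1230 days.
Mental Health Benefit — service 1230 days < 5 years (≈1825 days) ✗ → not eligible.
Education Assistance — status full-time ✓; service 1230 days ≥ 60 days ✓; grade P4 < P5 ✗ → not eligible.
Parking Benefit — status full-time ✓; service 1230 days ≥ 90 days ✓; 38 hrs/wk ≥ 25 ✓; grade P4 ≥ P3 ✓ → eligible.
Adoption Assistance — status full-time ✓ (not excluded); service 1230 days ≥ 2 months (≈60 days) ✓; 38 hrs/wk ≥ 20 ✓; eligible for Parking Benefit ✓ → eligible.
AD&D Coverage — status full-time ✗ (requires seasonal) → not eligible.
Medical Plan — status full-time ✓; service 1230 days ≥ 3 years (≈1095 days) ✓; grade P4 ≥ P2 ✓; 38 hrs/wk ≥ 25 ✓ → eligible.
Internet Stipend — status full-time ✓; age 45 ≥ 25 ✓; site Leeds ✗ (not Reno, Dayton, or Porto) → not eligible.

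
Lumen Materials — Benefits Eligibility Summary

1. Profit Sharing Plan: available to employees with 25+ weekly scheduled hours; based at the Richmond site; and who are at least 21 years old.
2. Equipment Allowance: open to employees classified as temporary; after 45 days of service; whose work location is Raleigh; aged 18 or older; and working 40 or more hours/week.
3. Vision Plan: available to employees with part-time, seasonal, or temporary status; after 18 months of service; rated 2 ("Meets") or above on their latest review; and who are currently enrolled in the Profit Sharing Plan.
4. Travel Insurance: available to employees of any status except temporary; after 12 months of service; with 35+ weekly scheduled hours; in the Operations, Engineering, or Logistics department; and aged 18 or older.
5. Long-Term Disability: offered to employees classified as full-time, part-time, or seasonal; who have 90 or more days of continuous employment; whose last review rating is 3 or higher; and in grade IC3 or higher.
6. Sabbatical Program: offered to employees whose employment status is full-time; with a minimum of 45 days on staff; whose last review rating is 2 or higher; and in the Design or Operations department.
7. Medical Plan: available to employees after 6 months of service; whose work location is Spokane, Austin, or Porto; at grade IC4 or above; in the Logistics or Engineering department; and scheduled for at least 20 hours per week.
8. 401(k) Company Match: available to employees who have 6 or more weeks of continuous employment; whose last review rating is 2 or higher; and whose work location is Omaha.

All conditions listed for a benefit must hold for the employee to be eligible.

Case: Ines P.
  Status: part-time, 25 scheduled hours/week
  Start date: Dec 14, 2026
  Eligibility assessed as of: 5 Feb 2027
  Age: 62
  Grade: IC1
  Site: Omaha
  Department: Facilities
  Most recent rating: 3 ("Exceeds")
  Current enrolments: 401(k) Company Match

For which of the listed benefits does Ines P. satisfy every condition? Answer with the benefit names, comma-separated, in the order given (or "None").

401(k) Company Match

Service from Dec 14, 2026 to 5 Feb 2027: 53 days.
Profit Sharing Plan — 25 hrs/wk ≥ 25 ✓; site Omaha ✗ (not Richmond) → not eligible.
Equipment Allowance — status part-time ✗ (requires temporary) → not eligible.
Vision Plan — status part-time ✓; service 53 days < 18 months (≈540 days) ✗ → not eligible.
Travel Insurance — status part-time ✓ (not excluded); service 53 days < 12 months (≈360 days) ✗ → not eligible.
Long-Term Disability — status part-time ✓; service 53 days < 90 days ✗ → not eligible.
Sabbatical Program — status part-time ✗ (requires full-time) → not eligible.
Medical Plan — service 53 days < 6 months (≈180 days) ✗ → not eligible.
401(k) Company Match — service 53 days ≥ 6 weeks (≈42 days) ✓; rating 3 ≥ 2 ✓; site Omaha ✓ → eligible.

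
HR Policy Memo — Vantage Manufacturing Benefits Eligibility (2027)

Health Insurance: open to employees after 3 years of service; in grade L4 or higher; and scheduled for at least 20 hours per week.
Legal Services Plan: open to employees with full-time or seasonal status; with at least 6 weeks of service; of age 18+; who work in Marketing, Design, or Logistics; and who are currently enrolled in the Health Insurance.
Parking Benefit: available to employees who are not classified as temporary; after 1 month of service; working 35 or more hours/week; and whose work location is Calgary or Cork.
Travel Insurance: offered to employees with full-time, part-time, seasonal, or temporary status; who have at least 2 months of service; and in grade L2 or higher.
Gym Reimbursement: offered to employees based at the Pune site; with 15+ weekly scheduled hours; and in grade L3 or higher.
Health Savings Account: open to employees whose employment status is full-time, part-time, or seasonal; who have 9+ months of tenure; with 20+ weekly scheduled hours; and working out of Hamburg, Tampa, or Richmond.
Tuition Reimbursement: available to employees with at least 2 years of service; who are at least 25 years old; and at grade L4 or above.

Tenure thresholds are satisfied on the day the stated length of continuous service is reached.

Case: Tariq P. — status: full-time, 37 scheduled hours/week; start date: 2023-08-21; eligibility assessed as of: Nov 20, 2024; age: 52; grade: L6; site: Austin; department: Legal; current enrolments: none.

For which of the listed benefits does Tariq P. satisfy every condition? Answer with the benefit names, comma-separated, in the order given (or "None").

Service from 2023-08-21 to Nov 20, 2024: 457 days.
Health Insurance — service 457 days < 3 years (≈1095 days) ✗ → not eligible.
Legal Services Plan — status full-time ✓; service 457 days ≥ 6 weeks (≈42 days) ✓; age 52 ≥ 18 ✓; dept Legal ✗ → not eligible.
Parking Benefit — status full-time ✓ (not excluded); service 457 days ≥ 1 month (≈30 days) ✓; 37 hrs/wk ≥ 35 ✓; site Austin ✗ (not Calgary or Cork) → not eligible.
Travel Insurance — status full-time ✓; service 457 days ≥ 2 months (≈60 days) ✓; grade L6 ≥ L2 ✓ → eligible.
Gym Reimbursement — site Austin ✗ (not Pune) → not eligible.
Health Savings Account — status full-time ✓; service 457 days ≥ 9 months (≈270 days) ✓; 37 hrs/wk ≥ 20 ✓; site Austin ✗ (not Hamburg, Tampa, or Richmond) → not eligible.
Tuition Reimbursement — service 457 days < 2 years (≈730 days) ✗ → not eligible.

Travel Insurance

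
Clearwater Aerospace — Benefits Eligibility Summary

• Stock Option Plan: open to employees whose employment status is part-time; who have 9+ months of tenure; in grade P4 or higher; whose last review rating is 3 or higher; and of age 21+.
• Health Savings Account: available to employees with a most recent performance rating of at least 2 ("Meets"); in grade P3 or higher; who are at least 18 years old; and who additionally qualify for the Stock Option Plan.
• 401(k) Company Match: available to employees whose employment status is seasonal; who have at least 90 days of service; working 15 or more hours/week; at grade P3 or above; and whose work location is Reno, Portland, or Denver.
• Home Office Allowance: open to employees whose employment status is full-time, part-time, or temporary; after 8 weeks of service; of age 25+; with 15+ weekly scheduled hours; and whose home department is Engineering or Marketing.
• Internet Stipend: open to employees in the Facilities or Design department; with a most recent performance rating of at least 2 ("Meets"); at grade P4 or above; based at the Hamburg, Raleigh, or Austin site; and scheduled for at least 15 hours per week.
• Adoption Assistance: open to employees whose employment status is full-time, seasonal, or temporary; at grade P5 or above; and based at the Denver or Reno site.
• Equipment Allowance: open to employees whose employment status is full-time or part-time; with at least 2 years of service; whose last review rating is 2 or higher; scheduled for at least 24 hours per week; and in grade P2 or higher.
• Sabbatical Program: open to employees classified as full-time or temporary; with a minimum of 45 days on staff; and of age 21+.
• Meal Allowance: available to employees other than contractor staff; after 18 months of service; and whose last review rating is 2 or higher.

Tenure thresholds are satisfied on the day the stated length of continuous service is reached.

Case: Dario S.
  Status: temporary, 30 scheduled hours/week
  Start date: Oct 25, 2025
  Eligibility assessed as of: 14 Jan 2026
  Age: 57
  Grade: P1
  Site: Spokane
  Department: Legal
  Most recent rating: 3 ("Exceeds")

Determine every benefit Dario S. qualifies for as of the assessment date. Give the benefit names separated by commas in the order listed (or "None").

Sabbatical Program

Service from Oct 25, 2025 to 14 Jan 2026: 81 days.
Stock Option Plan — status temporary ✗ (requires part-time) → not eligible.
Health Savings Account — rating 3 ≥ 2 ✓; grade P1 < P3 ✗ → not eligible.
401(k) Company Match — status temporary ✗ (requires seasonal) → not eligible.
Home Office Allowance — status temporary ✓; service 81 days ≥ 8 weeks (≈56 days) ✓; age 57 ≥ 25 ✓; 30 hrs/wk ≥ 15 ✓; dept Legal ✗ → not eligible.
Internet Stipend — dept Legal ✗ → not eligible.
Adoption Assistance — status temporary ✓; grade P1 < P5 ✗ → not eligible.
Equipment Allowance — status temporary ✗ (requires full-time or part-time) → not eligible.
Sabbatical Program — status temporary ✓; service 81 days ≥ 45 days ✓; age 57 ≥ 21 ✓ → eligible.
Meal Allowance — status temporary ✓ (not excluded); service 81 days < 18 months (≈540 days) ✗ → not eligible.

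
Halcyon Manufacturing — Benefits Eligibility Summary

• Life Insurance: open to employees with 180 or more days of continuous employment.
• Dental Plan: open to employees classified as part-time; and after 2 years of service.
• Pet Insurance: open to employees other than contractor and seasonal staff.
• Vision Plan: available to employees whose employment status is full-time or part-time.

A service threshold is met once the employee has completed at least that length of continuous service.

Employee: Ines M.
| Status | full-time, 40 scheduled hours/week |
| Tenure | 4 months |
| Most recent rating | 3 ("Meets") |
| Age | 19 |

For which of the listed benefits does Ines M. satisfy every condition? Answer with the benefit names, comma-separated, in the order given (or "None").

Pet Insurance, Vision Plan

Life Insurance — service 4 months < 180 days ✗ → not eligible.
Dental Plan — status full-time ✗ (requires part-time) → not eligible.
Pet Insurance — status full-time ✓ (not excluded) → eligible.
Vision Plan — status full-time ✓ → eligible.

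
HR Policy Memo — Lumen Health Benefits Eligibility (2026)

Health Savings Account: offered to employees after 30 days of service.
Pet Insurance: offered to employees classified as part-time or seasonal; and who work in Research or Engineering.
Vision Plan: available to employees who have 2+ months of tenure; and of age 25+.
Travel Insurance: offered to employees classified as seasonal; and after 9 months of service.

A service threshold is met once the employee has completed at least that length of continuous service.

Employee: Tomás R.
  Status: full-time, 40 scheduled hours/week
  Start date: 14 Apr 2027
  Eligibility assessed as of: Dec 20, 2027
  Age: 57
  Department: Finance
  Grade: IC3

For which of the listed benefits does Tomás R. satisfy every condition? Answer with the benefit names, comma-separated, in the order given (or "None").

Health Savings Account, Vision Plan

Service from 14 Apr 2027 to Dec 20, 2027: 250 days.
Health Savings Account — service 250 days ≥ 30 days ✓ → eligible.
Pet Insurance — status full-time ✗ (requires part-time or seasonal) → not eligible.
Vision Plan — service 250 days ≥ 2 months (≈60 days) ✓; age 57 ≥ 25 ✓ → eligible.
Travel Insurance — status full-time ✗ (requires seasonal) → not eligible.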